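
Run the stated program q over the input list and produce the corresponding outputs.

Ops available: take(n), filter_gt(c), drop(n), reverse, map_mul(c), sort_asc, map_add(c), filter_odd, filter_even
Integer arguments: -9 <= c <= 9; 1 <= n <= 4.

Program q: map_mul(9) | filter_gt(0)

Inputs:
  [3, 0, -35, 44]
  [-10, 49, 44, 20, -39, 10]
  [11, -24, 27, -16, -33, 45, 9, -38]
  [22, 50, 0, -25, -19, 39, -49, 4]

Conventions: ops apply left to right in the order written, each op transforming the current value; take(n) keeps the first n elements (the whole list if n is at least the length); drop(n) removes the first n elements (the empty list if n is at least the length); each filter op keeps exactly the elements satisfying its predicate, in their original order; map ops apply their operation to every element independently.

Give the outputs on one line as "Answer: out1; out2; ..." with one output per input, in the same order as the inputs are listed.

Execution, op by op:
  [3, 0, -35, 44] -> [27, 0, -315, 396] -> [27, 396]
  [-10, 49, 44, 20, -39, 10] -> [-90, 441, 396, 180, -351, 90] -> [441, 396, 180, 90]
  [11, -24, 27, -16, -33, 45, 9, -38] -> [99, -216, 243, -144, -297, 405, 81, -342] -> [99, 243, 405, 81]
  [22, 50, 0, -25, -19, 39, -49, 4] -> [198, 450, 0, -225, -171, 351, -441, 36] -> [198, 450, 351, 36]

[27, 396]; [441, 396, 180, 90]; [99, 243, 405, 81]; [198, 450, 351, 36]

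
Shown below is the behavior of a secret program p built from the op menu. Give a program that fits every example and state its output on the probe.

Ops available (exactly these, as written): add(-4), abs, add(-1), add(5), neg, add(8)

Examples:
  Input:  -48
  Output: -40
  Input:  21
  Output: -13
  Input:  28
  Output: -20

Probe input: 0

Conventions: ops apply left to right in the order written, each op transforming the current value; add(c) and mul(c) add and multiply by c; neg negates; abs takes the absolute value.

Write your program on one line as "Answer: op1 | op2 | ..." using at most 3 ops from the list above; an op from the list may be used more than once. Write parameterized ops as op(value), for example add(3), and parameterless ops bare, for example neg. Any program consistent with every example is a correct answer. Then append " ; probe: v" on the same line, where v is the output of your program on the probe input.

abs | neg | add(8) ; probe: 8

Check, running the answer program on each example:
  -48 -> 48 -> -48 -> -40
  21 -> 21 -> -21 -> -13
  28 -> 28 -> -28 -> -20
  probe: 0 -> 0 -> 0 -> 8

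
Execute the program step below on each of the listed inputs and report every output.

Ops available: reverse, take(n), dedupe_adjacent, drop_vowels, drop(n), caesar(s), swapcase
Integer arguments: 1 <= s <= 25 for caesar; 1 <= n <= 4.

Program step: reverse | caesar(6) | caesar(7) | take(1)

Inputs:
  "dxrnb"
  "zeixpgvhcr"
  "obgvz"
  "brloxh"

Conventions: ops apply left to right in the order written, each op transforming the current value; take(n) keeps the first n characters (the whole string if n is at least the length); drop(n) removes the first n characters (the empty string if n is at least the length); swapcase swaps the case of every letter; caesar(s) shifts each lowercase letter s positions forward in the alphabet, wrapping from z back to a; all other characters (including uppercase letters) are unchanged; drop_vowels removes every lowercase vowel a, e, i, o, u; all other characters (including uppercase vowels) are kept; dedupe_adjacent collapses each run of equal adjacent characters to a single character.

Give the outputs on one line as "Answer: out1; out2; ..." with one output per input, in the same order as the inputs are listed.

Execution, op by op:
  "dxrnb" -> "bnrxd" -> "htxdj" -> "oaekq" -> "o"
  "zeixpgvhcr" -> "rchvgpxiez" -> "xinbmvdokf" -> "epuitckvrm" -> "e"
  "obgvz" -> "zvgbo" -> "fbmhu" -> "mitob" -> "m"
  "brloxh" -> "hxolrb" -> "ndurxh" -> "ukbyeo" -> "u"

"o"; "e"; "m"; "u"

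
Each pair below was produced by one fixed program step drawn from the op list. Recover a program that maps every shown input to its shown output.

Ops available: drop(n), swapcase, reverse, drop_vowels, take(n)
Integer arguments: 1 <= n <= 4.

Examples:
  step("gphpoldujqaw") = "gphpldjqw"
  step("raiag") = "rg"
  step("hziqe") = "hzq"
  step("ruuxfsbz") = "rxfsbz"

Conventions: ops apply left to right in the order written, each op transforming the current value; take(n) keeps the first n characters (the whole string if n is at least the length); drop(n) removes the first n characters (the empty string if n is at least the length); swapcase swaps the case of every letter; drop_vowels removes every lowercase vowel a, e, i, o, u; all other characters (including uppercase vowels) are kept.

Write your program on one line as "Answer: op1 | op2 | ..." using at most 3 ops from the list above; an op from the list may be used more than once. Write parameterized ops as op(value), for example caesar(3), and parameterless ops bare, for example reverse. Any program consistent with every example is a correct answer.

reverse | drop_vowels | reverse

Check, running the answer program on each example:
  "gphpoldujqaw" -> "waqjudlophpg" -> "wqjdlphpg" -> "gphpldjqw"
  "raiag" -> "gaiar" -> "gr" -> "rg"
  "hziqe" -> "eqizh" -> "qzh" -> "hzq"
  "ruuxfsbz" -> "zbsfxuur" -> "zbsfxr" -> "rxfsbz"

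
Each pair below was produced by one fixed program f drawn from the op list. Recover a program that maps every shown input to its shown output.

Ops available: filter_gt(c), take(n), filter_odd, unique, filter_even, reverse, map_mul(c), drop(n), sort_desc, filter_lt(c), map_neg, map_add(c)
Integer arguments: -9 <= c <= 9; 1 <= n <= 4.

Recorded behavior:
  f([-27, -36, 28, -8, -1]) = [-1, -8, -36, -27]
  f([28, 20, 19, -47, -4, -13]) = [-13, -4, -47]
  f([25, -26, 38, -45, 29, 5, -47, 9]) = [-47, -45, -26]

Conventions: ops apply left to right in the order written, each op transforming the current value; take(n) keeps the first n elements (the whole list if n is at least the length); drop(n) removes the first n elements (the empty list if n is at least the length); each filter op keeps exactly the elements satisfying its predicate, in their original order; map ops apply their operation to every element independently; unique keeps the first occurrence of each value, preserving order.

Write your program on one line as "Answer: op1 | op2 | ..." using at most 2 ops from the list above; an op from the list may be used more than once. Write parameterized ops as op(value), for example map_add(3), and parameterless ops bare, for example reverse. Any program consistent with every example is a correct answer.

filter_lt(5) | reverse

Check, running the answer program on each example:
  [-27, -36, 28, -8, -1] -> [-27, -36, -8, -1] -> [-1, -8, -36, -27]
  [28, 20, 19, -47, -4, -13] -> [-47, -4, -13] -> [-13, -4, -47]
  [25, -26, 38, -45, 29, 5, -47, 9] -> [-26, -45, -47] -> [-47, -45, -26]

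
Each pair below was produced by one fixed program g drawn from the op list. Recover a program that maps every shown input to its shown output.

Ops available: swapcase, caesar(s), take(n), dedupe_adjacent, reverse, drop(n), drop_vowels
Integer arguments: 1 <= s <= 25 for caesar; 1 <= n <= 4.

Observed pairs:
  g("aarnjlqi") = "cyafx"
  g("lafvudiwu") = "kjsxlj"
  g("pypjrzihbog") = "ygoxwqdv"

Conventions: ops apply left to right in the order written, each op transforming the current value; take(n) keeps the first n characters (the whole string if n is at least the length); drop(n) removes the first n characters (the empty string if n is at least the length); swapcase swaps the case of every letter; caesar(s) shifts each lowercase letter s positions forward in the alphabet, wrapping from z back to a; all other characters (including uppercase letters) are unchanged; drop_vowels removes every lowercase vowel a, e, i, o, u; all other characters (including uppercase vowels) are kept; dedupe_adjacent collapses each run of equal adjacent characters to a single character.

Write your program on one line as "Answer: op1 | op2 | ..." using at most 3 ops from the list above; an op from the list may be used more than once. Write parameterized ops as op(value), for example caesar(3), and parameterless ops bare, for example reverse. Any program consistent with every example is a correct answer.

drop(3) | caesar(9) | caesar(6)

Check, running the answer program on each example:
  "aarnjlqi" -> "njlqi" -> "wsuzr" -> "cyafx"
  "lafvudiwu" -> "vudiwu" -> "edmrfd" -> "kjsxlj"
  "pypjrzihbog" -> "jrzihbog" -> "sairqkxp" -> "ygoxwqdv"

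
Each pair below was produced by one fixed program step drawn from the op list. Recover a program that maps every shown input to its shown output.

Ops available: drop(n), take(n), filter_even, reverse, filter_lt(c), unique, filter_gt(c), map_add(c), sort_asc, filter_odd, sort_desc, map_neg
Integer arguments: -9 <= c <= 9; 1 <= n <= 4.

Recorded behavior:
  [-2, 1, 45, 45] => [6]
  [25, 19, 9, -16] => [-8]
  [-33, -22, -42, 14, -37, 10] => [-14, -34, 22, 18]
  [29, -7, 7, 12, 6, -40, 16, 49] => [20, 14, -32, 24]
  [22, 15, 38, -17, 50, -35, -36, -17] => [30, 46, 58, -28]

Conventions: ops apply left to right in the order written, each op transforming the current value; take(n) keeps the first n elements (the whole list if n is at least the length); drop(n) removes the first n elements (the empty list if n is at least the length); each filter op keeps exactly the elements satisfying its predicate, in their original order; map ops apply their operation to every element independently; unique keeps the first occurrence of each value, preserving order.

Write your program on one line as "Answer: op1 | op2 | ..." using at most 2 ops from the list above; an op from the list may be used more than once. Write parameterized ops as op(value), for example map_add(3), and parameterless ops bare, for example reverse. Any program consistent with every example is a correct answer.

map_add(8) | filter_even

Check, running the answer program on each example:
  [-2, 1, 45, 45] -> [6, 9, 53, 53] -> [6]
  [25, 19, 9, -16] -> [33, 27, 17, -8] -> [-8]
  [-33, -22, -42, 14, -37, 10] -> [-25, -14, -34, 22, -29, 18] -> [-14, -34, 22, 18]
  [29, -7, 7, 12, 6, -40, 16, 49] -> [37, 1, 15, 20, 14, -32, 24, 57] -> [20, 14, -32, 24]
  [22, 15, 38, -17, 50, -35, -36, -17] -> [30, 23, 46, -9, 58, -27, -28, -9] -> [30, 46, 58, -28]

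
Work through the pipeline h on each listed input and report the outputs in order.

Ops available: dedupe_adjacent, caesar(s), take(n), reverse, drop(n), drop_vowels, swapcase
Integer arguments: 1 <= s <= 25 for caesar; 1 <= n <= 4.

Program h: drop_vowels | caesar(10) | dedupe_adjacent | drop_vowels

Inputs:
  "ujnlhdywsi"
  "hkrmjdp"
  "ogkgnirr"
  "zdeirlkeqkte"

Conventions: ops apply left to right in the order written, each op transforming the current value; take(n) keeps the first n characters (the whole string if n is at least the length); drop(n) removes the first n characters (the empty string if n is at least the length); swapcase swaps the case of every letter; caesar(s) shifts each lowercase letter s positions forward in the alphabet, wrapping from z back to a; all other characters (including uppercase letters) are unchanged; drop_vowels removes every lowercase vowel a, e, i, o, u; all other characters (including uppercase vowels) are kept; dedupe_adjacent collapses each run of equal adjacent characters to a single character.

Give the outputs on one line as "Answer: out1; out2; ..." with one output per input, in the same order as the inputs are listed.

Execution, op by op:
  "ujnlhdywsi" -> "jnlhdyws" -> "txvrnigc" -> "txvrnigc" -> "txvrngc"
  "hkrmjdp" -> "hkrmjdp" -> "rubwtnz" -> "rubwtnz" -> "rbwtnz"
  "ogkgnirr" -> "gkgnrr" -> "quqxbb" -> "quqxb" -> "qqxb"
  "zdeirlkeqkte" -> "zdrlkqkt" -> "jnbvuaud" -> "jnbvuaud" -> "jnbvd"

"txvrngc"; "rbwtnz"; "qqxb"; "jnbvd"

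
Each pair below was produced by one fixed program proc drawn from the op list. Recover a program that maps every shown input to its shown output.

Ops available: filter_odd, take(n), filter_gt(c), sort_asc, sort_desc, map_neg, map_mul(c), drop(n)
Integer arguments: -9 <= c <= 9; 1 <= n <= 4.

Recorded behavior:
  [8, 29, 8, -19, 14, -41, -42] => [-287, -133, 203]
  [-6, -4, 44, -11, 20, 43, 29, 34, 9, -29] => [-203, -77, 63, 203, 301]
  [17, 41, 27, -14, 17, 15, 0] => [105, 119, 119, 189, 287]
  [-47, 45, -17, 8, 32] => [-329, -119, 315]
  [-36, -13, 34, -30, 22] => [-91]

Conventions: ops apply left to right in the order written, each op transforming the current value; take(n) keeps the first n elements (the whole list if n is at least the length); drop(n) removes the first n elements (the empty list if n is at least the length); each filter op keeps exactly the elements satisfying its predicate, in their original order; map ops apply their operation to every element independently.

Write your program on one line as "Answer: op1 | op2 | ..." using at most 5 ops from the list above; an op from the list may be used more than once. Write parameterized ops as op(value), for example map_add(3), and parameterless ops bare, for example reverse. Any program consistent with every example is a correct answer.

map_neg | filter_odd | map_mul(-7) | sort_asc

Check, running the answer program on each example:
  [8, 29, 8, -19, 14, -41, -42] -> [-8, -29, -8, 19, -14, 41, 42] -> [-29, 19, 41] -> [203, -133, -287] -> [-287, -133, 203]
  [-6, -4, 44, -11, 20, 43, 29, 34, 9, -29] -> [6, 4, -44, 11, -20, -43, -29, -34, -9, 29] -> [11, -43, -29, -9, 29] -> [-77, 301, 203, 63, -203] -> [-203, -77, 63, 203, 301]
  [17, 41, 27, -14, 17, 15, 0] -> [-17, -41, -27, 14, -17, -15, 0] -> [-17, -41, -27, -17, -15] -> [119, 287, 189, 119, 105] -> [105, 119, 119, 189, 287]
  [-47, 45, -17, 8, 32] -> [47, -45, 17, -8, -32] -> [47, -45, 17] -> [-329, 315, -119] -> [-329, -119, 315]
  [-36, -13, 34, -30, 22] -> [36, 13, -34, 30, -22] -> [13] -> [-91] -> [-91]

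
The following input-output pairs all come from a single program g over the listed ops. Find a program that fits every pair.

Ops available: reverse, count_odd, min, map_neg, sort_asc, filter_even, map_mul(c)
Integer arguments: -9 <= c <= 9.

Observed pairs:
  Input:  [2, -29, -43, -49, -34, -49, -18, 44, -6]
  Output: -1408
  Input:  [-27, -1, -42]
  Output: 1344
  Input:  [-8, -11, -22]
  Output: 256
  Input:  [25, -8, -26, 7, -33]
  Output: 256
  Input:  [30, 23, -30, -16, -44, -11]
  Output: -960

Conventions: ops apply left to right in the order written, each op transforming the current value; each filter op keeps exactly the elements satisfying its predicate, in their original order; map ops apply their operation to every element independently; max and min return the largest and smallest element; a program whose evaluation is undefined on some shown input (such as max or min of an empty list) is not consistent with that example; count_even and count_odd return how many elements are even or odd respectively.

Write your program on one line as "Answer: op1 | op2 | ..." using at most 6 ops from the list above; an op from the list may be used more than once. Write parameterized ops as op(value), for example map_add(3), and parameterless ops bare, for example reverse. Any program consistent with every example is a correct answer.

filter_even | reverse | map_mul(4) | reverse | map_mul(-8) | min

Check, running the answer program on each example:
  [2, -29, -43, -49, -34, -49, -18, 44, -6] -> [2, -34, -18, 44, -6] -> [-6, 44, -18, -34, 2] -> [-24, 176, -72, -136, 8] -> [8, -136, -72, 176, -24] -> [-64, 1088, 576, -1408, 192] -> -1408
  [-27, -1, -42] -> [-42] -> [-42] -> [-168] -> [-168] -> [1344] -> 1344
  [-8, -11, -22] -> [-8, -22] -> [-22, -8] -> [-88, -32] -> [-32, -88] -> [256, 704] -> 256
  [25, -8, -26, 7, -33] -> [-8, -26] -> [-26, -8] -> [-104, -32] -> [-32, -104] -> [256, 832] -> 256
  [30, 23, -30, -16, -44, -11] -> [30, -30, -16, -44] -> [-44, -16, -30, 30] -> [-176, -64, -120, 120] -> [120, -120, -64, -176] -> [-960, 960, 512, 1408] -> -960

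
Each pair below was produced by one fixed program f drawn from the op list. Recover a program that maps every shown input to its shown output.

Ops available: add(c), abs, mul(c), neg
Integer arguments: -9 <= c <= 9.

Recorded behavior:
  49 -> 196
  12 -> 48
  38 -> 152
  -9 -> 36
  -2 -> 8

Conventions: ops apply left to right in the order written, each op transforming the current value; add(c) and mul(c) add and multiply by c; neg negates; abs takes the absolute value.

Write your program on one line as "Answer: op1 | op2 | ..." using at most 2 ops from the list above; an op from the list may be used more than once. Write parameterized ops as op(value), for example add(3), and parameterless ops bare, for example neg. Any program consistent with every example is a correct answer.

abs | mul(4)

Check, running the answer program on each example:
  49 -> 49 -> 196
  12 -> 12 -> 48
  38 -> 38 -> 152
  -9 -> 9 -> 36
  -2 -> 2 -> 8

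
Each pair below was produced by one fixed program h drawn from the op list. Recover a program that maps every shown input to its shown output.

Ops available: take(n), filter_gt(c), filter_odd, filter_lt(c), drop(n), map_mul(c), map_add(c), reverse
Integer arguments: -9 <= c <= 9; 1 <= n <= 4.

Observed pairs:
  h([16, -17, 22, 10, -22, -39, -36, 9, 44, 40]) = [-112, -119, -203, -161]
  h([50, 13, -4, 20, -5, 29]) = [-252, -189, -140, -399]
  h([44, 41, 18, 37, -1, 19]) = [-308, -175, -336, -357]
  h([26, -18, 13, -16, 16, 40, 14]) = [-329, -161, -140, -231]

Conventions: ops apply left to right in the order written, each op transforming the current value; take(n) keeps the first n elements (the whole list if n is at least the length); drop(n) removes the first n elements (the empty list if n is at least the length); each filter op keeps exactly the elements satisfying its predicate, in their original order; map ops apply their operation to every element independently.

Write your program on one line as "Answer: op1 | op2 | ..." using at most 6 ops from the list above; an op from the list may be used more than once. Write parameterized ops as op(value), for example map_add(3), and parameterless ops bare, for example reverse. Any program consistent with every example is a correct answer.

filter_gt(5) | map_add(7) | take(4) | reverse | map_mul(-7)

Check, running the answer program on each example:
  [16, -17, 22, 10, -22, -39, -36, 9, 44, 40] -> [16, 22, 10, 9, 44, 40] -> [23, 29, 17, 16, 51, 47] -> [23, 29, 17, 16] -> [16, 17, 29, 23] -> [-112, -119, -203, -161]
  [50, 13, -4, 20, -5, 29] -> [50, 13, 20, 29] -> [57, 20, 27, 36] -> [57, 20, 27, 36] -> [36, 27, 20, 57] -> [-252, -189, -140, -399]
  [44, 41, 18, 37, -1, 19] -> [44, 41, 18, 37, 19] -> [51, 48, 25, 44, 26] -> [51, 48, 25, 44] -> [44, 25, 48, 51] -> [-308, -175, -336, -357]
  [26, -18, 13, -16, 16, 40, 14] -> [26, 13, 16, 40, 14] -> [33, 20, 23, 47, 21] -> [33, 20, 23, 47] -> [47, 23, 20, 33] -> [-329, -161, -140, -231]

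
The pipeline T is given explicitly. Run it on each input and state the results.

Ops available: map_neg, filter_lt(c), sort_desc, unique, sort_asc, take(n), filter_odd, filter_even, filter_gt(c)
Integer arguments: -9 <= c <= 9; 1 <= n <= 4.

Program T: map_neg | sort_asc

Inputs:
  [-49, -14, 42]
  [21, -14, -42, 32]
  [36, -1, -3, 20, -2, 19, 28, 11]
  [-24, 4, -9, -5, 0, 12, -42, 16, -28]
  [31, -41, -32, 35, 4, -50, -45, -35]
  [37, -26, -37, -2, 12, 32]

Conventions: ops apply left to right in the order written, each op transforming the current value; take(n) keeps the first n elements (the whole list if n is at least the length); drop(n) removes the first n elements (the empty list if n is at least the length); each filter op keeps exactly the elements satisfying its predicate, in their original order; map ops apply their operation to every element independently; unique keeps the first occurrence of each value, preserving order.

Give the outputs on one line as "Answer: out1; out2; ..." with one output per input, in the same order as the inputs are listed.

Execution, op by op:
  [-49, -14, 42] -> [49, 14, -42] -> [-42, 14, 49]
  [21, -14, -42, 32] -> [-21, 14, 42, -32] -> [-32, -21, 14, 42]
  [36, -1, -3, 20, -2, 19, 28, 11] -> [-36, 1, 3, -20, 2, -19, -28, -11] -> [-36, -28, -20, -19, -11, 1, 2, 3]
  [-24, 4, -9, -5, 0, 12, -42, 16, -28] -> [24, -4, 9, 5, 0, -12, 42, -16, 28] -> [-16, -12, -4, 0, 5, 9, 24, 28, 42]
  [31, -41, -32, 35, 4, -50, -45, -35] -> [-31, 41, 32, -35, -4, 50, 45, 35] -> [-35, -31, -4, 32, 35, 41, 45, 50]
  [37, -26, -37, -2, 12, 32] -> [-37, 26, 37, 2, -12, -32] -> [-37, -32, -12, 2, 26, 37]

[-42, 14, 49]; [-32, -21, 14, 42]; [-36, -28, -20, -19, -11, 1, 2, 3]; [-16, -12, -4, 0, 5, 9, 24, 28, 42]; [-35, -31, -4, 32, 35, 41, 45, 50]; [-37, -32, -12, 2, 26, 37]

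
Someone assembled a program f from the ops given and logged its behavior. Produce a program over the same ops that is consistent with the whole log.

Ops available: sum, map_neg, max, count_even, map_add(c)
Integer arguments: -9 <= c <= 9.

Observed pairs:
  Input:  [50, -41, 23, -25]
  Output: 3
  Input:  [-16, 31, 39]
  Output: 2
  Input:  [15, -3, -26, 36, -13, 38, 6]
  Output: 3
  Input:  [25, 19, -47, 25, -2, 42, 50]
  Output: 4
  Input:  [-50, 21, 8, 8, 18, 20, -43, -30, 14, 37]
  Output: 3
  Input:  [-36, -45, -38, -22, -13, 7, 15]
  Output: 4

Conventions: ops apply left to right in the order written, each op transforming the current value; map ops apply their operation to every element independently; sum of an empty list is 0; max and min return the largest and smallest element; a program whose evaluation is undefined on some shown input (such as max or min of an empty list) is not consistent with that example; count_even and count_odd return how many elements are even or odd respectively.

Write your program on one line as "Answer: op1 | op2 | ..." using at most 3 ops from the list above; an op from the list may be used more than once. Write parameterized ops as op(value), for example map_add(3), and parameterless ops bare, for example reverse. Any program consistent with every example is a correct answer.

map_add(5) | count_even

Check, running the answer program on each example:
  [50, -41, 23, -25] -> [55, -36, 28, -20] -> 3
  [-16, 31, 39] -> [-11, 36, 44] -> 2
  [15, -3, -26, 36, -13, 38, 6] -> [20, 2, -21, 41, -8, 43, 11] -> 3
  [25, 19, -47, 25, -2, 42, 50] -> [30, 24, -42, 30, 3, 47, 55] -> 4
  [-50, 21, 8, 8, 18, 20, -43, -30, 14, 37] -> [-45, 26, 13, 13, 23, 25, -38, -25, 19, 42] -> 3
  [-36, -45, -38, -22, -13, 7, 15] -> [-31, -40, -33, -17, -8, 12, 20] -> 4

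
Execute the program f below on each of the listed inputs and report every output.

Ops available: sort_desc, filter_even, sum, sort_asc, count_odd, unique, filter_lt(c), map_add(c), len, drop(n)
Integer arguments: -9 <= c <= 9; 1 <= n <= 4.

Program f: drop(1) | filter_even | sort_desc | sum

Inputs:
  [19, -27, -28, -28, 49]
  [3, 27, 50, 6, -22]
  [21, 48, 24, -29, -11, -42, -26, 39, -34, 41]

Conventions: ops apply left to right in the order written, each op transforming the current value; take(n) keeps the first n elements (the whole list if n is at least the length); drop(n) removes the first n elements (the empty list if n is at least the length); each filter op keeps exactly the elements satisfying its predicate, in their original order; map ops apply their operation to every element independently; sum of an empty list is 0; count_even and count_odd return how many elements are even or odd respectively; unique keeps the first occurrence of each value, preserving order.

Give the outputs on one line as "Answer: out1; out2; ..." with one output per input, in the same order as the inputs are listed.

Execution, op by op:
  [19, -27, -28, -28, 49] -> [-27, -28, -28, 49] -> [-28, -28] -> [-28, -28] -> -56
  [3, 27, 50, 6, -22] -> [27, 50, 6, -22] -> [50, 6, -22] -> [50, 6, -22] -> 34
  [21, 48, 24, -29, -11, -42, -26, 39, -34, 41] -> [48, 24, -29, -11, -42, -26, 39, -34, 41] -> [48, 24, -42, -26, -34] -> [48, 24, -26, -34, -42] -> -30

-56; 34; -30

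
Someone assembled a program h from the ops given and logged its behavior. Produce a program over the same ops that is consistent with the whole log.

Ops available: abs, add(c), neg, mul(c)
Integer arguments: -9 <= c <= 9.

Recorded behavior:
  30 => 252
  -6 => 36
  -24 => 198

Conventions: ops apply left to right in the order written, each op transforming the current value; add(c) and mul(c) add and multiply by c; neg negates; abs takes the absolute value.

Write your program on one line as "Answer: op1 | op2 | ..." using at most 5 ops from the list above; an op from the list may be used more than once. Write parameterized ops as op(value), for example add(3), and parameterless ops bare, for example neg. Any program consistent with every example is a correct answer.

neg | abs | neg | add(2) | mul(-9)

Check, running the answer program on each example:
  30 -> -30 -> 30 -> -30 -> -28 -> 252
  -6 -> 6 -> 6 -> -6 -> -4 -> 36
  -24 -> 24 -> 24 -> -24 -> -22 -> 198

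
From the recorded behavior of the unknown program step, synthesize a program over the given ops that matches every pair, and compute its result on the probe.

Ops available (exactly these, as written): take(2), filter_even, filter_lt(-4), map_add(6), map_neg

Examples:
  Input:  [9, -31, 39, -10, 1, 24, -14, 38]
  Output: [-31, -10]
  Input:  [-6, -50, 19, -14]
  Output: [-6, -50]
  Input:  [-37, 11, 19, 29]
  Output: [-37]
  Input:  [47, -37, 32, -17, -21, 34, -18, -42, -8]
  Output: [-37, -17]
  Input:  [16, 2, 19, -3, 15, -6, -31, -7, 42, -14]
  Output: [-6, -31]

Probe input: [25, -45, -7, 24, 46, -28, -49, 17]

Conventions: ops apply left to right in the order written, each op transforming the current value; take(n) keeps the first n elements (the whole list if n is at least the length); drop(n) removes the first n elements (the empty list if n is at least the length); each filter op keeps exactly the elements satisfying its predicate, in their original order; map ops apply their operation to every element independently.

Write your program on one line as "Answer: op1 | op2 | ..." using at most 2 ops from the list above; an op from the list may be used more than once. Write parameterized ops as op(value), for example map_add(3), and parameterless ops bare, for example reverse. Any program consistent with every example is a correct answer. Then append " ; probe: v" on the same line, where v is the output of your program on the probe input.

filter_lt(-4) | take(2) ; probe: [-45, -7]

Check, running the answer program on each example:
  [9, -31, 39, -10, 1, 24, -14, 38] -> [-31, -10, -14] -> [-31, -10]
  [-6, -50, 19, -14] -> [-6, -50, -14] -> [-6, -50]
  [-37, 11, 19, 29] -> [-37] -> [-37]
  [47, -37, 32, -17, -21, 34, -18, -42, -8] -> [-37, -17, -21, -18, -42, -8] -> [-37, -17]
  [16, 2, 19, -3, 15, -6, -31, -7, 42, -14] -> [-6, -31, -7, -14] -> [-6, -31]
  probe: [25, -45, -7, 24, 46, -28, -49, 17] -> [-45, -7, -28, -49] -> [-45, -7]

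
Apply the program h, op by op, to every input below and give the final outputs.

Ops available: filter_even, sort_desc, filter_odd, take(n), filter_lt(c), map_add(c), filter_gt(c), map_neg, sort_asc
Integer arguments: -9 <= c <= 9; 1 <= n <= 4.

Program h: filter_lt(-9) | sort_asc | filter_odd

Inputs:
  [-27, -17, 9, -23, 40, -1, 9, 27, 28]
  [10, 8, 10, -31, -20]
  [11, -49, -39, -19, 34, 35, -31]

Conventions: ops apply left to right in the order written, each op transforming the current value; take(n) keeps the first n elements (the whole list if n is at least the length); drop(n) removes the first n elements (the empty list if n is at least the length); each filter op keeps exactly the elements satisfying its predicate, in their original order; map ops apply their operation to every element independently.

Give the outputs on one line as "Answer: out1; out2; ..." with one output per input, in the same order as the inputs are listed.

[-27, -23, -17]; [-31]; [-49, -39, -31, -19]

Execution, op by op:
  [-27, -17, 9, -23, 40, -1, 9, 27, 28] -> [-27, -17, -23] -> [-27, -23, -17] -> [-27, -23, -17]
  [10, 8, 10, -31, -20] -> [-31, -20] -> [-31, -20] -> [-31]
  [11, -49, -39, -19, 34, 35, -31] -> [-49, -39, -19, -31] -> [-49, -39, -31, -19] -> [-49, -39, -31, -19]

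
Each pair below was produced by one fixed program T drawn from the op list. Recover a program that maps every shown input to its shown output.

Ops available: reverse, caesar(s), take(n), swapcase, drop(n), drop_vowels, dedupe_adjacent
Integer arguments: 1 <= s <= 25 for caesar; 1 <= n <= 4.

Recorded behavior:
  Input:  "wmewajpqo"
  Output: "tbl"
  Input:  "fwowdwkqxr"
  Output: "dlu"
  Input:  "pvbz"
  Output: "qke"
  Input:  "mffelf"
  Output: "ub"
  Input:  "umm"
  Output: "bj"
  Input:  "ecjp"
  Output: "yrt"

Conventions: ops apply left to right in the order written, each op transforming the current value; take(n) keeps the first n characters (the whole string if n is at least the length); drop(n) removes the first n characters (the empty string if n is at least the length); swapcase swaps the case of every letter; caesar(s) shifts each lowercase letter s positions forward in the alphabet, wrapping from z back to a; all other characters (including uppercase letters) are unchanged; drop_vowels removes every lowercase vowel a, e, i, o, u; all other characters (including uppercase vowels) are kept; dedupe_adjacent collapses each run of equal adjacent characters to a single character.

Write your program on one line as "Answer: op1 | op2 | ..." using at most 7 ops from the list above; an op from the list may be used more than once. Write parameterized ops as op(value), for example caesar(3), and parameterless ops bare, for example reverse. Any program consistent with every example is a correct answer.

take(3) | caesar(6) | caesar(15) | reverse | caesar(20) | dedupe_adjacent

Check, running the answer program on each example:
  "wmewajpqo" -> "wme" -> "csk" -> "rhz" -> "zhr" -> "tbl" -> "tbl"
  "fwowdwkqxr" -> "fwo" -> "lcu" -> "arj" -> "jra" -> "dlu" -> "dlu"
  "pvbz" -> "pvb" -> "vbh" -> "kqw" -> "wqk" -> "qke" -> "qke"
  "mffelf" -> "mff" -> "sll" -> "haa" -> "aah" -> "uub" -> "ub"
  "umm" -> "umm" -> "ass" -> "phh" -> "hhp" -> "bbj" -> "bj"
  "ecjp" -> "ecj" -> "kip" -> "zxe" -> "exz" -> "yrt" -> "yrt"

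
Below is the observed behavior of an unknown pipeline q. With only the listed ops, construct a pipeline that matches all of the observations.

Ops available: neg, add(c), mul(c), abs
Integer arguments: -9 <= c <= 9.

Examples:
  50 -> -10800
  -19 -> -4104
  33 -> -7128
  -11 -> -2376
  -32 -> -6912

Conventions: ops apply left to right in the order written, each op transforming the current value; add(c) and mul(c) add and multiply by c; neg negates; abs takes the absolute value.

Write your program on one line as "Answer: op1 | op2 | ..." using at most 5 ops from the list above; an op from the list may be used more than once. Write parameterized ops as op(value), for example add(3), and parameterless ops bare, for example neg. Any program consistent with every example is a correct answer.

mul(-3) | mul(8) | mul(-3) | abs | mul(-3)

Check, running the answer program on each example:
  50 -> -150 -> -1200 -> 3600 -> 3600 -> -10800
  -19 -> 57 -> 456 -> -1368 -> 1368 -> -4104
  33 -> -99 -> -792 -> 2376 -> 2376 -> -7128
  -11 -> 33 -> 264 -> -792 -> 792 -> -2376
  -32 -> 96 -> 768 -> -2304 -> 2304 -> -6912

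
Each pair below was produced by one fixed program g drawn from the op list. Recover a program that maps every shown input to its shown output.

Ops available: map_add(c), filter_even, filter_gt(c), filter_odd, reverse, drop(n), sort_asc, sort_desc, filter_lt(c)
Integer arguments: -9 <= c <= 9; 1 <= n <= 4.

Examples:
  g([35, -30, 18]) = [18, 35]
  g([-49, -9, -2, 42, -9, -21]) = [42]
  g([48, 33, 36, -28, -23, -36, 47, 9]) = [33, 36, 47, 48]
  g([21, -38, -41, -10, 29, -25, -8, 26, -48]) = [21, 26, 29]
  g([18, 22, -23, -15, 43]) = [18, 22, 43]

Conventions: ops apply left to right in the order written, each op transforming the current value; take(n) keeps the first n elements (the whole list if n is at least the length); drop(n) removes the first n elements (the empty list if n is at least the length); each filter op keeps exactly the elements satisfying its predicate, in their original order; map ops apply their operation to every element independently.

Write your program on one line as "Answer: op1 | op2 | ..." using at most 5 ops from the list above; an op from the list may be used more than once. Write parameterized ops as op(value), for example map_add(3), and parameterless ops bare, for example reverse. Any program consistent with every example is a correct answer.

sort_desc | filter_gt(2) | reverse | filter_gt(9)

Check, running the answer program on each example:
  [35, -30, 18] -> [35, 18, -30] -> [35, 18] -> [18, 35] -> [18, 35]
  [-49, -9, -2, 42, -9, -21] -> [42, -2, -9, -9, -21, -49] -> [42] -> [42] -> [42]
  [48, 33, 36, -28, -23, -36, 47, 9] -> [48, 47, 36, 33, 9, -23, -28, -36] -> [48, 47, 36, 33, 9] -> [9, 33, 36, 47, 48] -> [33, 36, 47, 48]
  [21, -38, -41, -10, 29, -25, -8, 26, -48] -> [29, 26, 21, -8, -10, -25, -38, -41, -48] -> [29, 26, 21] -> [21, 26, 29] -> [21, 26, 29]
  [18, 22, -23, -15, 43] -> [43, 22, 18, -15, -23] -> [43, 22, 18] -> [18, 22, 43] -> [18, 22, 43]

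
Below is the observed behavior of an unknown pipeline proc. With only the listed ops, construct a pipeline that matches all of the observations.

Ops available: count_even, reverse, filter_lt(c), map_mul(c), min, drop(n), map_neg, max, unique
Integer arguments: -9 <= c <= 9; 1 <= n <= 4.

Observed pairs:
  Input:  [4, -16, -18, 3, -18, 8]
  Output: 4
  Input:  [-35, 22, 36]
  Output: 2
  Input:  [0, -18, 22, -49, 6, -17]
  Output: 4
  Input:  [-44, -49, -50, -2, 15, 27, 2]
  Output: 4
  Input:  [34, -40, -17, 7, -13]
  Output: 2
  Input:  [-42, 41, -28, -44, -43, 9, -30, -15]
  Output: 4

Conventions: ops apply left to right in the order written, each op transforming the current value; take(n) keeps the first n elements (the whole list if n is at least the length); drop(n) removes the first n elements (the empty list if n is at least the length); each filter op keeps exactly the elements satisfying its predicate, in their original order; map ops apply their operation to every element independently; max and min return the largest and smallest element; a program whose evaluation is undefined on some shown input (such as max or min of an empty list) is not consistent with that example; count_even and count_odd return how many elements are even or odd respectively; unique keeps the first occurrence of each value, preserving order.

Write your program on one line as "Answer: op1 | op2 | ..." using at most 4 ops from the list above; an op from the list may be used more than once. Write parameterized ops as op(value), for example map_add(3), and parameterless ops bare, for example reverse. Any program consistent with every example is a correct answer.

unique | reverse | map_neg | count_even

Check, running the answer program on each example:
  [4, -16, -18, 3, -18, 8] -> [4, -16, -18, 3, 8] -> [8, 3, -18, -16, 4] -> [-8, -3, 18, 16, -4] -> 4
  [-35, 22, 36] -> [-35, 22, 36] -> [36, 22, -35] -> [-36, -22, 35] -> 2
  [0, -18, 22, -49, 6, -17] -> [0, -18, 22, -49, 6, -17] -> [-17, 6, -49, 22, -18, 0] -> [17, -6, 49, -22, 18, 0] -> 4
  [-44, -49, -50, -2, 15, 27, 2] -> [-44, -49, -50, -2, 15, 27, 2] -> [2, 27, 15, -2, -50, -49, -44] -> [-2, -27, -15, 2, 50, 49, 44] -> 4
  [34, -40, -17, 7, -13] -> [34, -40, -17, 7, -13] -> [-13, 7, -17, -40, 34] -> [13, -7, 17, 40, -34] -> 2
  [-42, 41, -28, -44, -43, 9, -30, -15] -> [-42, 41, -28, -44, -43, 9, -30, -15] -> [-15, -30, 9, -43, -44, -28, 41, -42] -> [15, 30, -9, 43, 44, 28, -41, 42] -> 4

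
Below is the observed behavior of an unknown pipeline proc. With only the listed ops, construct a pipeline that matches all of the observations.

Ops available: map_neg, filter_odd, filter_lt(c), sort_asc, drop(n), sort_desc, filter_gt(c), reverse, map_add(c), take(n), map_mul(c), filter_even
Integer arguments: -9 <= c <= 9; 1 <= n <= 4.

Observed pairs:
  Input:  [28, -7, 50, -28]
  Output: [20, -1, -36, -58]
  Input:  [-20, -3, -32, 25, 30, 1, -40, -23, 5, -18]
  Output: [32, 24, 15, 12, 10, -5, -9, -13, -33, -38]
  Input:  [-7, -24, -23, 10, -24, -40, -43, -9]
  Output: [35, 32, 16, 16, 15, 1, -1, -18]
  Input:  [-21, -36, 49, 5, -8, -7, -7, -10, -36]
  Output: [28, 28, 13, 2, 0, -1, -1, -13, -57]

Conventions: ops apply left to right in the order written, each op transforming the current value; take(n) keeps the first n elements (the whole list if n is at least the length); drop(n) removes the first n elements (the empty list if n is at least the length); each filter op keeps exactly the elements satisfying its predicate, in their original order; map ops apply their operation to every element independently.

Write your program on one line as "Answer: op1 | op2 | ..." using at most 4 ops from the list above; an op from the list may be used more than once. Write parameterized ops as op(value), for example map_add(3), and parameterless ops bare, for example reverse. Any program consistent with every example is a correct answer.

map_neg | reverse | sort_desc | map_add(-8)

Check, running the answer program on each example:
  [28, -7, 50, -28] -> [-28, 7, -50, 28] -> [28, -50, 7, -28] -> [28, 7, -28, -50] -> [20, -1, -36, -58]
  [-20, -3, -32, 25, 30, 1, -40, -23, 5, -18] -> [20, 3, 32, -25, -30, -1, 40, 23, -5, 18] -> [18, -5, 23, 40, -1, -30, -25, 32, 3, 20] -> [40, 32, 23, 20, 18, 3, -1, -5, -25, -30] -> [32, 24, 15, 12, 10, -5, -9, -13, -33, -38]
  [-7, -24, -23, 10, -24, -40, -43, -9] -> [7, 24, 23, -10, 24, 40, 43, 9] -> [9, 43, 40, 24, -10, 23, 24, 7] -> [43, 40, 24, 24, 23, 9, 7, -10] -> [35, 32, 16, 16, 15, 1, -1, -18]
  [-21, -36, 49, 5, -8, -7, -7, -10, -36] -> [21, 36, -49, -5, 8, 7, 7, 10, 36] -> [36, 10, 7, 7, 8, -5, -49, 36, 21] -> [36, 36, 21, 10, 8, 7, 7, -5, -49] -> [28, 28, 13, 2, 0, -1, -1, -13, -57]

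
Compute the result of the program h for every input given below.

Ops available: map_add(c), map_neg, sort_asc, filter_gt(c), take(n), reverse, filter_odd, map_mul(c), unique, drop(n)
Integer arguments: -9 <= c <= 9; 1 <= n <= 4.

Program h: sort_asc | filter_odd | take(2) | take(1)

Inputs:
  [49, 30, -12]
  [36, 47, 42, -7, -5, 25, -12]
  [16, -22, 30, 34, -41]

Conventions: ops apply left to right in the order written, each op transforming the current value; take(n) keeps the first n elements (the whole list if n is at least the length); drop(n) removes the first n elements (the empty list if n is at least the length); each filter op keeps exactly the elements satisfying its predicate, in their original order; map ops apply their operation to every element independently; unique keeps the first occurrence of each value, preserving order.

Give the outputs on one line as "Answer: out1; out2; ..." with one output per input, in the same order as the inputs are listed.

Execution, op by op:
  [49, 30, -12] -> [-12, 30, 49] -> [49] -> [49] -> [49]
  [36, 47, 42, -7, -5, 25, -12] -> [-12, -7, -5, 25, 36, 42, 47] -> [-7, -5, 25, 47] -> [-7, -5] -> [-7]
  [16, -22, 30, 34, -41] -> [-41, -22, 16, 30, 34] -> [-41] -> [-41] -> [-41]

[49]; [-7]; [-41]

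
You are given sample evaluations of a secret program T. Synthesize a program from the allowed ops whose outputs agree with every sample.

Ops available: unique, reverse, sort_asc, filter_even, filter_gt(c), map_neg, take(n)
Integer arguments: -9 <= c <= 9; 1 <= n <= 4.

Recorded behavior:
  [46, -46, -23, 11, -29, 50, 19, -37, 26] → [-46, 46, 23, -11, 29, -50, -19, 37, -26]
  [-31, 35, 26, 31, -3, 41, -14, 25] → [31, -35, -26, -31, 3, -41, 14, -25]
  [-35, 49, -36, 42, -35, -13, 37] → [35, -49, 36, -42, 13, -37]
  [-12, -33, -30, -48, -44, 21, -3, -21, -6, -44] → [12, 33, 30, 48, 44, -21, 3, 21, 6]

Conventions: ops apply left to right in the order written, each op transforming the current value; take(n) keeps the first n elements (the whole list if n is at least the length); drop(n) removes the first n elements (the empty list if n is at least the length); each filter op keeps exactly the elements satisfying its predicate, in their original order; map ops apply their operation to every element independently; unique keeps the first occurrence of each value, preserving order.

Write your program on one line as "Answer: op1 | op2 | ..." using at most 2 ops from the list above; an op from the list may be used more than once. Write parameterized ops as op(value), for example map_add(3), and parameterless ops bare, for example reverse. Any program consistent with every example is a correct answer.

unique | map_neg

Check, running the answer program on each example:
  [46, -46, -23, 11, -29, 50, 19, -37, 26] -> [46, -46, -23, 11, -29, 50, 19, -37, 26] -> [-46, 46, 23, -11, 29, -50, -19, 37, -26]
  [-31, 35, 26, 31, -3, 41, -14, 25] -> [-31, 35, 26, 31, -3, 41, -14, 25] -> [31, -35, -26, -31, 3, -41, 14, -25]
  [-35, 49, -36, 42, -35, -13, 37] -> [-35, 49, -36, 42, -13, 37] -> [35, -49, 36, -42, 13, -37]
  [-12, -33, -30, -48, -44, 21, -3, -21, -6, -44] -> [-12, -33, -30, -48, -44, 21, -3, -21, -6] -> [12, 33, 30, 48, 44, -21, 3, 21, 6]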